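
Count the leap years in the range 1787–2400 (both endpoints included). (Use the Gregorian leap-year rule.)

Multiples of 4 in [1787,2400]: 154.
Of those, multiples of 100: 7 (not leap unless ÷400).
Multiples of 400: 2.
Leap years = 154 − 7 + 2 = 149.

149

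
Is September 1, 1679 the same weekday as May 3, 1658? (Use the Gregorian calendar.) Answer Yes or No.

Yes

From May 3, 1658 to Sep 1, 1679 is 7791 days.
7791 mod 7 = 0, so they are the same weekday.
(May 3, 1658 is a Friday; Sep 1, 1679 is a Friday.)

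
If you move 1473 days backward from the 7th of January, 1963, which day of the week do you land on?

Friday

Jan 7, 1963 is a Monday.
1473 mod 7 = 3, so 1473 days before a Monday is Monday − 3 = Friday.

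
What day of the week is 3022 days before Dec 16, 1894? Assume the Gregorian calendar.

Tuesday

First find the weekday of Dec 16, 1894. Doomsday rule: the anchor day for the 1800s is Friday. For year 94: 94÷12 = 7 r 10, and 10÷4 = 2, so 7+10+2 = 19.
Friday + 19 ≡ Wednesday — that's 1894's doomsday.
In December the doomsday date is Dec 12.
Dec 16 is 4 days after Dec 12; 4 mod 7 = 4, so Wednesday + 4 = Sunday.
3022 mod 7 = 5, so 3022 days before a Sunday is Sunday − 5 = Tuesday.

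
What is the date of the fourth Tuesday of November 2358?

November 1, 2358 is a Saturday.
The first Tuesday is therefore November 4 (3 days later).
The fourth Tuesday is 4 + 3×7 = November 25.

November 25, 2358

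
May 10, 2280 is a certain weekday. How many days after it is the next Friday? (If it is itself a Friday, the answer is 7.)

4

May 10, 2280 is a Monday.
From Monday to the next Friday is 4 days.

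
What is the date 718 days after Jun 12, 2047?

+366 (one year; includes Feb 29, 2048) → Jun 12, 2048 (352 left).
Jun has 30 days: +19 → Jul 1, 2048 (333 left).
Jul has 31 days: +31 → Aug 1, 2048 (302 left).
Aug has 31 days: +31 → Sep 1, 2048 (271 left).
Sep has 30 days: +30 → Oct 1, 2048 (241 left).
Oct has 31 days: +31 → Nov 1, 2048 (210 left).
Nov has 30 days: +30 → Dec 1, 2048 (180 left).
Dec has 31 days: +31 → Jan 1, 2049 (149 left).
Jan has 31 days: +31 → Feb 1, 2049 (118 left).
Feb has 28 days: +28 → Mar 1, 2049 (90 left).
Mar has 31 days: +31 → Apr 1, 2049 (59 left).
Apr has 30 days: +30 → May 1, 2049 (29 left).
+29 → May 30, 2049.

May 30, 2049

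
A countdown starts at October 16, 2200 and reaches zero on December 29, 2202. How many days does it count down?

804

Oct 16, 2200 → Oct 16, 2201: 365 days.
Oct 16, 2201 → Oct 16, 2202: 365 days.
Oct 16, 2202 → Nov 16, 2202: 31 days (October has 31).
Nov 16, 2202 → Dec 16, 2202: 30 days (November has 30).
Dec 16, 2202 → Dec 29, 2202: 13 days.
Total: 804 days.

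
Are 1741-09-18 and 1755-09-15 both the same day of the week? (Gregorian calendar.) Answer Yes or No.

Yes

From Sep 18, 1741 to Sep 15, 1755 is 5110 days.
5110 mod 7 = 0, so they are the same weekday.
(Sep 18, 1741 is a Monday; Sep 15, 1755 is a Monday.)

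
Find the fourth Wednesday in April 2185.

April 1, 2185 is a Friday.
The first Wednesday is therefore April 6 (5 days later).
The fourth Wednesday is 6 + 3×7 = April 27.

April 27, 2185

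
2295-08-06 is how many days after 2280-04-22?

5584

Apr 22, 2280 → Apr 22, 2281: 365 days.
Apr 22, 2281 → Apr 22, 2282: 365 days.
Apr 22, 2282 → Apr 22, 2283: 365 days.
Apr 22, 2283 → Apr 22, 2284: 366 days (Feb 29, 2284 is in that span).
Apr 22, 2284 → Apr 22, 2285: 365 days.
Apr 22, 2285 → Apr 22, 2286: 365 days.
Apr 22, 2286 → Apr 22, 2287: 365 days.
Apr 22, 2287 → Apr 22, 2288: 366 days (Feb 29, 2288 is in that span).
Apr 22, 2288 → Apr 22, 2289: 365 days.
Apr 22, 2289 → Apr 22, 2290: 365 days.
Apr 22, 2290 → Apr 22, 2291: 365 days.
Apr 22, 2291 → Apr 22, 2292: 366 days (Feb 29, 2292 is in that span).
Apr 22, 2292 → Apr 22, 2293: 365 days.
Apr 22, 2293 → Apr 22, 2294: 365 days.
Apr 22, 2294 → Apr 22, 2295: 365 days.
Apr 22, 2295 → May 22, 2295: 30 days (April has 30).
May 22, 2295 → Jun 22, 2295: 31 days (May has 31).
Jun 22, 2295 → Jul 22, 2295: 30 days (June has 30).
Jul 22, 2295 → Aug 6, 2295: 15 days.
Total: 5584 days.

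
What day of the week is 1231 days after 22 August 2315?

Saturday

Aug 22, 2315 is a Sunday.
1231 mod 7 = 6, so 1231 days after a Sunday is Sunday + 6 = Saturday.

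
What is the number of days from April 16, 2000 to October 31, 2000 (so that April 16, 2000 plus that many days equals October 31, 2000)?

198

Apr 16, 2000 → May 16, 2000: 30 days (April has 30).
May 16, 2000 → Jun 16, 2000: 31 days (May has 31).
Jun 16, 2000 → Jul 16, 2000: 30 days (June has 30).
Jul 16, 2000 → Aug 16, 2000: 31 days (July has 31).
Aug 16, 2000 → Sep 16, 2000: 31 days (August has 31).
Sep 16, 2000 → Oct 16, 2000: 30 days (September has 30).
Oct 16, 2000 → Oct 31, 2000: 15 days.
Total: 198 days.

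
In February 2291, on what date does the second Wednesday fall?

February 11, 2291

February 1, 2291 is a Sunday.
The first Wednesday is therefore February 4 (3 days later).
The second Wednesday is 4 + 1×7 = February 11.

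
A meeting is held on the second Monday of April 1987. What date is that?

April 13, 1987

April 1, 1987 is a Wednesday.
The first Monday is therefore April 6 (5 days later).
The second Monday is 6 + 1×7 = April 13.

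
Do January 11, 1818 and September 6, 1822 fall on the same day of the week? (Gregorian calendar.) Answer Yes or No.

From Jan 11, 1818 to Sep 6, 1822 is 1699 days.
1699 mod 7 = 5, so they are different weekdays.
(Jan 11, 1818 is a Sunday; Sep 6, 1822 is a Friday.)

No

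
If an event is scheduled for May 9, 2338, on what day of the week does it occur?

Monday

Doomsday rule: the anchor day for the 2300s is Wednesday. For year 38: 38÷12 = 3 r 2, and 2÷4 = 0, so 3+2+0 = 5.
Wednesday + 5 ≡ Monday — that's 2338's doomsday.
In May the doomsday date is May 9.
May 9 is the doomsday itself: Monday.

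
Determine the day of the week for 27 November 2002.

Doomsday rule: the anchor day for the 2000s is Tuesday. For year 02: 2÷12 = 0 r 2, and 2÷4 = 0, so 0+2+0 = 2.
Tuesday + 2 ≡ Thursday — that's 2002's doomsday.
In November the doomsday date is Nov 7.
Nov 27 is 20 days after Nov 7; 20 mod 7 = 6, so Thursday + 6 = Wednesday.

Wednesday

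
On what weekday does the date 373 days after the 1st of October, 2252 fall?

First find the weekday of Oct 1, 2252. Doomsday rule: the anchor day for the 2200s is Friday. For year 52: 52÷12 = 4 r 4, and 4÷4 = 1, so 4+4+1 = 9.
Friday + 9 ≡ Sunday — that's 2252's doomsday.
In October the doomsday date is Oct 10.
Oct 1 is 9 days before Oct 10; 9 mod 7 = 2, so Sunday − 2 = Friday.
373 mod 7 = 2, so 373 days after a Friday is Friday + 2 = Sunday.

Sunday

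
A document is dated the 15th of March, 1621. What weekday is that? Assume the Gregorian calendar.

Monday

Doomsday rule: the anchor day for the 1600s is Tuesday. For year 21: 21÷12 = 1 r 9, and 9÷4 = 2, so 1+9+2 = 12.
Tuesday + 12 ≡ Sunday — that's 1621's doomsday.
In March the doomsday date is Mar 14.
Mar 15 is 1 day after Mar 14; 1 mod 7 = 1, so Sunday + 1 = Monday.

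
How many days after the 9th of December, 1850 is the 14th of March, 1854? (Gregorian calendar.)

Dec 9, 1850 → Dec 9, 1851: 365 days.
Dec 9, 1851 → Dec 9, 1852: 366 days (Feb 29, 1852 is in that span).
Dec 9, 1852 → Dec 9, 1853: 365 days.
Dec 9, 1853 → Jan 9, 1854: 31 days (December has 31).
Jan 9, 1854 → Feb 9, 1854: 31 days (January has 31).
Feb 9, 1854 → Mar 9, 1854: 28 days (February has 28).
Mar 9, 1854 → Mar 14, 1854: 5 days.
Total: 1191 days.

1191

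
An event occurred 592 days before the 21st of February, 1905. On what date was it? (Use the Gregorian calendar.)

−366 (one year; includes Feb 29, 1904) → Feb 21, 1904 (226 left).
−21 → Jan 31, 1904 (end of Jan, 31 days; 205 left).
−31 → Dec 31, 1903 (end of Dec, 31 days; 174 left).
−31 → Nov 30, 1903 (end of Nov, 30 days; 143 left).
−30 → Oct 31, 1903 (end of Oct, 31 days; 113 left).
−31 → Sep 30, 1903 (end of Sep, 30 days; 82 left).
−30 → Aug 31, 1903 (end of Aug, 31 days; 52 left).
−31 → Jul 31, 1903 (end of Jul, 31 days; 21 left).
−21 → Jul 10, 1903.

July 10, 1903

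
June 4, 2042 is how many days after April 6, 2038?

Apr 6, 2038 → Apr 6, 2039: 365 days.
Apr 6, 2039 → Apr 6, 2040: 366 days (Feb 29, 2040 is in that span).
Apr 6, 2040 → Apr 6, 2041: 365 days.
Apr 6, 2041 → Apr 6, 2042: 365 days.
Apr 6, 2042 → May 6, 2042: 30 days (April has 30).
May 6, 2042 → Jun 4, 2042: 29 days.
Total: 1520 days.

1520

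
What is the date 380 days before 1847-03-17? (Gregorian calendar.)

−17 → Feb 28, 1847 (end of Feb, 28 days; 363 left).
−28 → Jan 31, 1847 (end of Jan, 31 days; 335 left).
−31 → Dec 31, 1846 (end of Dec, 31 days; 304 left).
−31 → Nov 30, 1846 (end of Nov, 30 days; 273 left).
−30 → Oct 31, 1846 (end of Oct, 31 days; 243 left).
−31 → Sep 30, 1846 (end of Sep, 30 days; 212 left).
−30 → Aug 31, 1846 (end of Aug, 31 days; 182 left).
−31 → Jul 31, 1846 (end of Jul, 31 days; 151 left).
−31 → Jun 30, 1846 (end of Jun, 30 days; 120 left).
−30 → May 31, 1846 (end of May, 31 days; 90 left).
−31 → Apr 30, 1846 (end of Apr, 30 days; 59 left).
−30 → Mar 31, 1846 (end of Mar, 31 days; 29 left).
−29 → Mar 2, 1846.

March 2, 1846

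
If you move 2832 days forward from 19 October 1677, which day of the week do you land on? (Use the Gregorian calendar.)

Saturday

First find the weekday of Oct 19, 1677. Doomsday rule: the anchor day for the 1600s is Tuesday. For year 77: 77÷12 = 6 r 5, and 5÷4 = 1, so 6+5+1 = 12.
Tuesday + 12 ≡ Sunday — that's 1677's doomsday.
In October the doomsday date is Oct 10.
Oct 19 is 9 days after Oct 10; 9 mod 7 = 2, so Sunday + 2 = Tuesday.
2832 mod 7 = 4, so 2832 days after a Tuesday is Tuesday + 4 = Saturday.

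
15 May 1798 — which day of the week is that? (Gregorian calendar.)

Tuesday

Doomsday rule: the anchor day for the 1700s is Sunday. For year 98: 98÷12 = 8 r 2, and 2÷4 = 0, so 8+2+0 = 10.
Sunday + 10 ≡ Wednesday — that's 1798's doomsday.
In May the doomsday date is May 9.
May 15 is 6 days after May 9; 6 mod 7 = 6, so Wednesday + 6 = Tuesday.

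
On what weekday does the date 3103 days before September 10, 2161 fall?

Tuesday

Sep 10, 2161 is a Thursday.
3103 mod 7 = 2, so 3103 days before a Thursday is Thursday − 2 = Tuesday.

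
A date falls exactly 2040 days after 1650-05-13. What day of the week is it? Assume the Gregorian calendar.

May 13, 1650 is a Friday.
2040 mod 7 = 3, so 2040 days after a Friday is Friday + 3 = Monday.

Monday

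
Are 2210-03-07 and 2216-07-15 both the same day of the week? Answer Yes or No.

No

From Mar 7, 2210 to Jul 15, 2216 is 2322 days.
2322 mod 7 = 5, so they are different weekdays.
(Mar 7, 2210 is a Wednesday; Jul 15, 2216 is a Monday.)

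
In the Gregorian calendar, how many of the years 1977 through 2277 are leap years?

73

Multiples of 4 in [1977,2277]: 75.
Of those, multiples of 100: 3 (not leap unless ÷400).
Multiples of 400: 1.
Leap years = 75 − 3 + 1 = 73.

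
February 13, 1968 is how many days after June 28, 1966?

Jun 28, 1966 → Jun 28, 1967: 365 days.
Jun 28, 1967 → Jul 28, 1967: 30 days (June has 30).
Jul 28, 1967 → Aug 28, 1967: 31 days (July has 31).
Aug 28, 1967 → Sep 28, 1967: 31 days (August has 31).
Sep 28, 1967 → Oct 28, 1967: 30 days (September has 30).
Oct 28, 1967 → Nov 28, 1967: 31 days (October has 31).
Nov 28, 1967 → Dec 28, 1967: 30 days (November has 30).
Dec 28, 1967 → Jan 28, 1968: 31 days (December has 31).
Jan 28, 1968 → Feb 13, 1968: 16 days.
Total: 595 days.

595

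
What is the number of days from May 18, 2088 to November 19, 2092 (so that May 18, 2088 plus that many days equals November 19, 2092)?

May 18, 2088 → May 18, 2089: 365 days.
May 18, 2089 → May 18, 2090: 365 days.
May 18, 2090 → May 18, 2091: 365 days.
May 18, 2091 → May 18, 2092: 366 days (Feb 29, 2092 is in that span).
May 18, 2092 → Jun 18, 2092: 31 days (May has 31).
Jun 18, 2092 → Jul 18, 2092: 30 days (June has 30).
Jul 18, 2092 → Aug 18, 2092: 31 days (July has 31).
Aug 18, 2092 → Sep 18, 2092: 31 days (August has 31).
Sep 18, 2092 → Oct 18, 2092: 30 days (September has 30).
Oct 18, 2092 → Nov 18, 2092: 31 days (October has 31).
Nov 18, 2092 → Nov 19, 2092: 1 days.
Total: 1646 days.

1646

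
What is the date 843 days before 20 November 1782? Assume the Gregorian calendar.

−365 (one year) → Nov 20, 1781 (478 left).
−365 (one year) → Nov 20, 1780 (113 left).
−20 → Oct 31, 1780 (end of Oct, 31 days; 93 left).
−31 → Sep 30, 1780 (end of Sep, 30 days; 62 left).
−30 → Aug 31, 1780 (end of Aug, 31 days; 32 left).
−31 → Jul 31, 1780 (end of Jul, 31 days; 1 left).
−1 → Jul 30, 1780.

July 30, 1780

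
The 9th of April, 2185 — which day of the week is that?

January 1, 2185 is a Saturday.
Jan 1, 2185 → Feb 1, 2185: 31 days (January has 31).
Feb 1, 2185 → Mar 1, 2185: 28 days (February has 28).
Mar 1, 2185 → Apr 1, 2185: 31 days (March has 31).
Apr 1, 2185 → Apr 9, 2185: 8 days.
Total: 98 days.
98 mod 7 = 0, so Saturday + 0 = Saturday.

Saturday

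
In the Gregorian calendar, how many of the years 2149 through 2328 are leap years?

43

Multiples of 4 in [2149,2328]: 45.
Of those, multiples of 100: 2 (not leap unless ÷400).
Multiples of 400: 0.
Leap years = 45 − 2 + 0 = 43.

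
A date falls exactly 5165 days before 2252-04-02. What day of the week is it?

First find the weekday of Apr 2, 2252. Doomsday rule: the anchor day for the 2200s is Friday. For year 52: 52÷12 = 4 r 4, and 4÷4 = 1, so 4+4+1 = 9.
Friday + 9 ≡ Sunday — that's 2252's doomsday.
In April the doomsday date is Apr 4.
Apr 2 is 2 days before Apr 4; 2 mod 7 = 2, so Sunday − 2 = Friday.
5165 mod 7 = 6, so 5165 days before a Friday is Friday − 6 = Saturday.

Saturday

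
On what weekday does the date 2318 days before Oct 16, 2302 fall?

Wednesday

First find the weekday of Oct 16, 2302. Doomsday rule: the anchor day for the 2300s is Wednesday. For year 02: 2÷12 = 0 r 2, and 2÷4 = 0, so 0+2+0 = 2.
Wednesday + 2 ≡ Friday — that's 2302's doomsday.
In October the doomsday date is Oct 10.
Oct 16 is 6 days after Oct 10; 6 mod 7 = 6, so Friday + 6 = Thursday.
2318 mod 7 = 1, so 2318 days before a Thursday is Thursday − 1 = Wednesday.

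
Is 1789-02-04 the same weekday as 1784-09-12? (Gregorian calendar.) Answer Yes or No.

No

From Sep 12, 1784 to Feb 4, 1789 is 1606 days.
1606 mod 7 = 3, so they are different weekdays.
(Sep 12, 1784 is a Sunday; Feb 4, 1789 is a Wednesday.)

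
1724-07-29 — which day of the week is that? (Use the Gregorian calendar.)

Doomsday rule: the anchor day for the 1700s is Sunday. For year 24: 24÷12 = 2 r 0, and 0÷4 = 0, so 2+0+0 = 2.
Sunday + 2 ≡ Tuesday — that's 1724's doomsday.
In July the doomsday date is Jul 11.
Jul 29 is 18 days after Jul 11; 18 mod 7 = 4, so Tuesday + 4 = Saturday.

Saturday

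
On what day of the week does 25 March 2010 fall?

Doomsday rule: the anchor day for the 2000s is Tuesday. For year 10: 10÷12 = 0 r 10, and 10÷4 = 2, so 0+10+2 = 12.
Tuesday + 12 ≡ Sunday — that's 2010's doomsday.
In March the doomsday date is Mar 14.
Mar 25 is 11 days after Mar 14; 11 mod 7 = 4, so Sunday + 4 = Thursday.

Thursday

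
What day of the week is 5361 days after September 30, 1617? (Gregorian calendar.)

Sep 30, 1617 is a Saturday.
5361 mod 7 = 6, so 5361 days after a Saturday is Saturday + 6 = Friday.

Friday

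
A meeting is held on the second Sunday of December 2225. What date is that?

December 1, 2225 is a Thursday.
The first Sunday is therefore December 4 (3 days later).
The second Sunday is 4 + 1×7 = December 11.

December 11, 2225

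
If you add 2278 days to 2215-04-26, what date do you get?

July 21, 2221

+366 (one year; includes Feb 29, 2216) → Apr 26, 2216 (1912 left).
+365 (one year) → Apr 26, 2217 (1547 left).
+365 (one year) → Apr 26, 2218 (1182 left).
+365 (one year) → Apr 26, 2219 (817 left).
+366 (one year; includes Feb 29, 2220) → Apr 26, 2220 (451 left).
+365 (one year) → Apr 26, 2221 (86 left).
Apr has 30 days: +5 → May 1, 2221 (81 left).
May has 31 days: +31 → Jun 1, 2221 (50 left).
Jun has 30 days: +30 → Jul 1, 2221 (20 left).
+20 → Jul 21, 2221.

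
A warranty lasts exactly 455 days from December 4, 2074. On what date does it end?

March 3, 2076

+365 (one year) → Dec 4, 2075 (90 left).
Dec has 31 days: +28 → Jan 1, 2076 (62 left).
Jan has 31 days: +31 → Feb 1, 2076 (31 left).
Feb has 29 days: +29 → Mar 1, 2076 (2 left).
+2 → Mar 3, 2076.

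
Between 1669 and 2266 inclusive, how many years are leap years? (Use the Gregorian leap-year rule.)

Multiples of 4 in [1669,2266]: 149.
Of those, multiples of 100: 6 (not leap unless ÷400).
Multiples of 400: 1.
Leap years = 149 − 6 + 1 = 144.

144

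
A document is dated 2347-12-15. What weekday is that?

Monday

Doomsday rule: the anchor day for the 2300s is Wednesday. For year 47: 47÷12 = 3 r 11, and 11÷4 = 2, so 3+11+2 = 16.
Wednesday + 16 ≡ Friday — that's 2347's doomsday.
In December the doomsday date is Dec 12.
Dec 15 is 3 days after Dec 12; 3 mod 7 = 3, so Friday + 3 = Monday.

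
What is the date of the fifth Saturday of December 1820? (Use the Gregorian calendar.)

December 1, 1820 is a Friday.
The first Saturday is therefore December 2 (1 days later).
The fifth Saturday is 2 + 4×7 = December 30.

December 30, 1820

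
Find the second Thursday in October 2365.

October 1, 2365 is a Friday.
The first Thursday is therefore October 7 (6 days later).
The second Thursday is 7 + 1×7 = October 14.

October 14, 2365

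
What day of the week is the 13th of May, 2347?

Doomsday rule: the anchor day for the 2300s is Wednesday. For year 47: 47÷12 = 3 r 11, and 11÷4 = 2, so 3+11+2 = 16.
Wednesday + 16 ≡ Friday — that's 2347's doomsday.
In May the doomsday date is May 9.
May 13 is 4 days after May 9; 4 mod 7 = 4, so Friday + 4 = Tuesday.

Tuesday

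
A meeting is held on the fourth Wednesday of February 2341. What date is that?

February 26, 2341

February 1, 2341 is a Saturday.
The first Wednesday is therefore February 5 (4 days later).
The fourth Wednesday is 5 + 3×7 = February 26.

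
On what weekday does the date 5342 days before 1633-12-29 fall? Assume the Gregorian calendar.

First find the weekday of Dec 29, 1633. Doomsday rule: the anchor day for the 1600s is Tuesday. For year 33: 33÷12 = 2 r 9, and 9÷4 = 2, so 2+9+2 = 13.
Tuesday + 13 ≡ Monday — that's 1633's doomsday.
In December the doomsday date is Dec 12.
Dec 29 is 17 days after Dec 12; 17 mod 7 = 3, so Monday + 3 = Thursday.
5342 mod 7 = 1, so 5342 days before a Thursday is Thursday − 1 = Wednesday.

Wednesday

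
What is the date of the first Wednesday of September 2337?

September 1, 2337 is a Wednesday.
The first Wednesday is therefore September 1 (same day).

September 1, 2337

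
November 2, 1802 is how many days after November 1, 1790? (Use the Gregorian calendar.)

4383

Nov 1, 1790 → Nov 1, 1791: 365 days.
Nov 1, 1791 → Nov 1, 1792: 366 days (Feb 29, 1792 is in that span).
Nov 1, 1792 → Nov 1, 1793: 365 days.
Nov 1, 1793 → Nov 1, 1794: 365 days.
Nov 1, 1794 → Nov 1, 1795: 365 days.
Nov 1, 1795 → Nov 1, 1796: 366 days (Feb 29, 1796 is in that span).
Nov 1, 1796 → Nov 1, 1797: 365 days.
Nov 1, 1797 → Nov 1, 1798: 365 days.
Nov 1, 1798 → Nov 1, 1799: 365 days.
Nov 1, 1799 → Nov 1, 1800: 365 days.
Nov 1, 1800 → Nov 1, 1801: 365 days.
Nov 1, 1801 → Dec 1, 1801: 30 days (November has 30).
Dec 1, 1801 → Jan 1, 1802: 31 days (December has 31).
Jan 1, 1802 → Feb 1, 1802: 31 days (January has 31).
Feb 1, 1802 → Mar 1, 1802: 28 days (February has 28).
Mar 1, 1802 → Apr 1, 1802: 31 days (March has 31).
Apr 1, 1802 → May 1, 1802: 30 days (April has 30).
May 1, 1802 → Jun 1, 1802: 31 days (May has 31).
Jun 1, 1802 → Jul 1, 1802: 30 days (June has 30).
Jul 1, 1802 → Aug 1, 1802: 31 days (July has 31).
Aug 1, 1802 → Sep 1, 1802: 31 days (August has 31).
Sep 1, 1802 → Oct 1, 1802: 30 days (September has 30).
Oct 1, 1802 → Nov 1, 1802: 31 days (October has 31).
Nov 1, 1802 → Nov 2, 1802: 1 days.
Total: 4383 days.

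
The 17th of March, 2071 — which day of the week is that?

Tuesday

Doomsday rule: the anchor day for the 2000s is Tuesday. For year 71: 71÷12 = 5 r 11, and 11÷4 = 2, so 5+11+2 = 18.
Tuesday + 18 ≡ Saturday — that's 2071's doomsday.
In March the doomsday date is Mar 14.
Mar 17 is 3 days after Mar 14; 3 mod 7 = 3, so Saturday + 3 = Tuesday.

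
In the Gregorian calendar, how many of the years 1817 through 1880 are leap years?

Multiples of 4 in [1817,1880]: 16.
Of those, multiples of 100: 0 (not leap unless ÷400).
Multiples of 400: 0.
Leap years = 16 − 0 + 0 = 16.

16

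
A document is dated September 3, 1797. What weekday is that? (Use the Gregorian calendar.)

Doomsday rule: the anchor day for the 1700s is Sunday. For year 97: 97÷12 = 8 r 1, and 1÷4 = 0, so 8+1+0 = 9.
Sunday + 9 ≡ Tuesday — that's 1797's doomsday.
In September the doomsday date is Sep 5.
Sep 3 is 2 days before Sep 5; 2 mod 7 = 2, so Tuesday − 2 = Sunday.

Sunday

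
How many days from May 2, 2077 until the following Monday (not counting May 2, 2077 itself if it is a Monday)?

May 2, 2077 is a Sunday.
From Sunday to the next Monday is 1 day.

1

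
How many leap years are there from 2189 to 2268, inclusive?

Multiples of 4 in [2189,2268]: 20.
Of those, multiples of 100: 1 (not leap unless ÷400).
Multiples of 400: 0.
Leap years = 20 − 1 + 0 = 19.

19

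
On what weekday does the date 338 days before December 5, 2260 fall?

Dec 5, 2260 is a Wednesday.
338 mod 7 = 2, so 338 days before a Wednesday is Wednesday − 2 = Monday.

Monday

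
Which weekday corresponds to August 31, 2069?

Doomsday rule: the anchor day for the 2000s is Tuesday. For year 69: 69÷12 = 5 r 9, and 9÷4 = 2, so 5+9+2 = 16.
Tuesday + 16 ≡ Thursday — that's 2069's doomsday.
In August the doomsday date is Aug 8.
Aug 31 is 23 days after Aug 8; 23 mod 7 = 2, so Thursday + 2 = Saturday.

Saturday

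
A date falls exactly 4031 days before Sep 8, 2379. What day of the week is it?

First find the weekday of Sep 8, 2379. Doomsday rule: the anchor day for the 2300s is Wednesday. For year 79: 79÷12 = 6 r 7, and 7÷4 = 1, so 6+7+1 = 14.
Wednesday + 14 ≡ Wednesday — that's 2379's doomsday.
In September the doomsday date is Sep 5.
Sep 8 is 3 days after Sep 5; 3 mod 7 = 3, so Wednesday + 3 = Saturday.
4031 mod 7 = 6, so 4031 days before a Saturday is Saturday − 6 = Sunday.

Sunday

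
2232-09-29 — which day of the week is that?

January 1, 2232 is a Sunday.
Jan 1, 2232 → Feb 1, 2232: 31 days (January has 31).
Feb 1, 2232 → Mar 1, 2232: 29 days (February has 29).
Mar 1, 2232 → Apr 1, 2232: 31 days (March has 31).
Apr 1, 2232 → May 1, 2232: 30 days (April has 30).
May 1, 2232 → Jun 1, 2232: 31 days (May has 31).
Jun 1, 2232 → Jul 1, 2232: 30 days (June has 30).
Jul 1, 2232 → Aug 1, 2232: 31 days (July has 31).
Aug 1, 2232 → Sep 1, 2232: 31 days (August has 31).
Sep 1, 2232 → Sep 29, 2232: 28 days.
Total: 272 days.
272 mod 7 = 6, so Sunday + 6 = Saturday.

Saturday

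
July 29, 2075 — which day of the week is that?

January 1, 2075 is a Tuesday.
Jan 1, 2075 → Feb 1, 2075: 31 days (January has 31).
Feb 1, 2075 → Mar 1, 2075: 28 days (February has 28).
Mar 1, 2075 → Apr 1, 2075: 31 days (March has 31).
Apr 1, 2075 → May 1, 2075: 30 days (April has 30).
May 1, 2075 → Jun 1, 2075: 31 days (May has 31).
Jun 1, 2075 → Jul 1, 2075: 30 days (June has 30).
Jul 1, 2075 → Jul 29, 2075: 28 days.
Total: 209 days.
209 mod 7 = 6, so Tuesday + 6 = Monday.

Monday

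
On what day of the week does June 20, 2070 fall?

Doomsday rule: the anchor day for the 2000s is Tuesday. For year 70: 70÷12 = 5 r 10, and 10÷4 = 2, so 5+10+2 = 17.
Tuesday + 17 ≡ Friday — that's 2070's doomsday.
In June the doomsday date is Jun 6.
Jun 20 is 14 days after Jun 6; 14 mod 7 = 0, so Friday + 0 = Friday.

Friday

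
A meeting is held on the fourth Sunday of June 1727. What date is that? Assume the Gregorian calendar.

June 22, 1727

June 1, 1727 is a Sunday.
The first Sunday is therefore June 1 (same day).
The fourth Sunday is 1 + 3×7 = June 22.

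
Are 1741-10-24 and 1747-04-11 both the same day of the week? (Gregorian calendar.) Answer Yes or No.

From Oct 24, 1741 to Apr 11, 1747 is 1995 days.
1995 mod 7 = 0, so they are the same weekday.
(Oct 24, 1741 is a Tuesday; Apr 11, 1747 is a Tuesday.)

Yes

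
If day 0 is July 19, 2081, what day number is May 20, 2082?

Jul 19, 2081 → Aug 19, 2081: 31 days (July has 31).
Aug 19, 2081 → Sep 19, 2081: 31 days (August has 31).
Sep 19, 2081 → Oct 19, 2081: 30 days (September has 30).
Oct 19, 2081 → Nov 19, 2081: 31 days (October has 31).
Nov 19, 2081 → Dec 19, 2081: 30 days (November has 30).
Dec 19, 2081 → Jan 19, 2082: 31 days (December has 31).
Jan 19, 2082 → Feb 19, 2082: 31 days (January has 31).
Feb 19, 2082 → Mar 19, 2082: 28 days (February has 28).
Mar 19, 2082 → Apr 19, 2082: 31 days (March has 31).
Apr 19, 2082 → May 19, 2082: 30 days (April has 30).
May 19, 2082 → May 20, 2082: 1 days.
Total: 305 days.

305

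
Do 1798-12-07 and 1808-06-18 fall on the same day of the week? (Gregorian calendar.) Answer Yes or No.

No

From Dec 7, 1798 to Jun 18, 1808 is 3480 days.
3480 mod 7 = 1, so they are different weekdays.
(Dec 7, 1798 is a Friday; Jun 18, 1808 is a Saturday.)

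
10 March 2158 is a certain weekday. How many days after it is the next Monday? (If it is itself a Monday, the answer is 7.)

Mar 10, 2158 is a Friday.
From Friday to the next Monday is 3 days.

3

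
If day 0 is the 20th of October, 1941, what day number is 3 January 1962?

7380

Oct 20, 1941 → Oct 20, 1942: 365 days.
Oct 20, 1942 → Oct 20, 1943: 365 days.
Oct 20, 1943 → Oct 20, 1944: 366 days (Feb 29, 1944 is in that span).
Oct 20, 1944 → Oct 20, 1945: 365 days.
Oct 20, 1945 → Oct 20, 1946: 365 days.
Oct 20, 1946 → Oct 20, 1947: 365 days.
Oct 20, 1947 → Oct 20, 1948: 366 days (Feb 29, 1948 is in that span).
Oct 20, 1948 → Oct 20, 1949: 365 days.
Oct 20, 1949 → Oct 20, 1950: 365 days.
Oct 20, 1950 → Oct 20, 1951: 365 days.
Oct 20, 1951 → Oct 20, 1952: 366 days (Feb 29, 1952 is in that span).
Oct 20, 1952 → Oct 20, 1953: 365 days.
Oct 20, 1953 → Oct 20, 1954: 365 days.
Oct 20, 1954 → Oct 20, 1955: 365 days.
Oct 20, 1955 → Oct 20, 1956: 366 days (Feb 29, 1956 is in that span).
Oct 20, 1956 → Oct 20, 1957: 365 days.
Oct 20, 1957 → Oct 20, 1958: 365 days.
Oct 20, 1958 → Oct 20, 1959: 365 days.
Oct 20, 1959 → Oct 20, 1960: 366 days (Feb 29, 1960 is in that span).
Oct 20, 1960 → Oct 20, 1961: 365 days.
Oct 20, 1961 → Nov 20, 1961: 31 days (October has 31).
Nov 20, 1961 → Dec 20, 1961: 30 days (November has 30).
Dec 20, 1961 → Jan 3, 1962: 14 days.
Total: 7380 days.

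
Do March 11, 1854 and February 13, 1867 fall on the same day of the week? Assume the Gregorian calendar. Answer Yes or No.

No

From Mar 11, 1854 to Feb 13, 1867 is 4722 days.
4722 mod 7 = 4, so they are different weekdays.
(Mar 11, 1854 is a Saturday; Feb 13, 1867 is a Wednesday.)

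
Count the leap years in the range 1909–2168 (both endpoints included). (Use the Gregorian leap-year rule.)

Multiples of 4 in [1909,2168]: 65.
Of those, multiples of 100: 2 (not leap unless ÷400).
Multiples of 400: 1.
Leap years = 65 − 2 + 1 = 64.

64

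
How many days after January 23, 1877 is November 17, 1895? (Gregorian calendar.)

6872

Jan 23, 1877 → Jan 23, 1878: 365 days.
Jan 23, 1878 → Jan 23, 1879: 365 days.
Jan 23, 1879 → Jan 23, 1880: 365 days.
Jan 23, 1880 → Jan 23, 1881: 366 days (Feb 29, 1880 is in that span).
Jan 23, 1881 → Jan 23, 1882: 365 days.
Jan 23, 1882 → Jan 23, 1883: 365 days.
Jan 23, 1883 → Jan 23, 1884: 365 days.
Jan 23, 1884 → Jan 23, 1885: 366 days (Feb 29, 1884 is in that span).
Jan 23, 1885 → Jan 23, 1886: 365 days.
Jan 23, 1886 → Jan 23, 1887: 365 days.
Jan 23, 1887 → Jan 23, 1888: 365 days.
Jan 23, 1888 → Jan 23, 1889: 366 days (Feb 29, 1888 is in that span).
Jan 23, 1889 → Jan 23, 1890: 365 days.
Jan 23, 1890 → Jan 23, 1891: 365 days.
Jan 23, 1891 → Jan 23, 1892: 365 days.
Jan 23, 1892 → Jan 23, 1893: 366 days (Feb 29, 1892 is in that span).
Jan 23, 1893 → Jan 23, 1894: 365 days.
Jan 23, 1894 → Jan 23, 1895: 365 days.
Jan 23, 1895 → Feb 23, 1895: 31 days (January has 31).
Feb 23, 1895 → Mar 23, 1895: 28 days (February has 28).
Mar 23, 1895 → Apr 23, 1895: 31 days (March has 31).
Apr 23, 1895 → May 23, 1895: 30 days (April has 30).
May 23, 1895 → Jun 23, 1895: 31 days (May has 31).
Jun 23, 1895 → Jul 23, 1895: 30 days (June has 30).
Jul 23, 1895 → Aug 23, 1895: 31 days (July has 31).
Aug 23, 1895 → Sep 23, 1895: 31 days (August has 31).
Sep 23, 1895 → Oct 23, 1895: 30 days (September has 30).
Oct 23, 1895 → Nov 17, 1895: 25 days.
Total: 6872 days.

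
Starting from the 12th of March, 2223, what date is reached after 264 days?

December 1, 2223

Mar has 31 days: +20 → Apr 1, 2223 (244 left).
Apr has 30 days: +30 → May 1, 2223 (214 left).
May has 31 days: +31 → Jun 1, 2223 (183 left).
Jun has 30 days: +30 → Jul 1, 2223 (153 left).
Jul has 31 days: +31 → Aug 1, 2223 (122 left).
Aug has 31 days: +31 → Sep 1, 2223 (91 left).
Sep has 30 days: +30 → Oct 1, 2223 (61 left).
Oct has 31 days: +31 → Nov 1, 2223 (30 left).
Nov has 30 days: +30 → Dec 1, 2223 (0 left).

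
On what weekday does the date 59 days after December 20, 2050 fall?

Dec 20, 2050 is a Tuesday.
59 mod 7 = 3, so 59 days after a Tuesday is Tuesday + 3 = Friday.

Friday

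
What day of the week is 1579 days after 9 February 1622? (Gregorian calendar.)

Sunday

First find the weekday of Feb 9, 1622. Doomsday rule: the anchor day for the 1600s is Tuesday. For year 22: 22÷12 = 1 r 10, and 10÷4 = 2, so 1+10+2 = 13.
Tuesday + 13 ≡ Monday — that's 1622's doomsday.
In February the doomsday date is Feb 28 (1622 is not a leap year).
Feb 9 is 19 days before Feb 28; 19 mod 7 = 5, so Monday − 5 = Wednesday.
1579 mod 7 = 4, so 1579 days after a Wednesday is Wednesday + 4 = Sunday.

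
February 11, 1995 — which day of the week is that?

Doomsday rule: the anchor day for the 1900s is Wednesday. For year 95: 95÷12 = 7 r 11, and 11÷4 = 2, so 7+11+2 = 20.
Wednesday + 20 ≡ Tuesday — that's 1995's doomsday.
In February the doomsday date is Feb 28 (1995 is not a leap year).
Feb 11 is 17 days before Feb 28; 17 mod 7 = 3, so Tuesday − 3 = Saturday.

Saturday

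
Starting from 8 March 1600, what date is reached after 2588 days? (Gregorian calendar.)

+365 (one year) → Mar 8, 1601 (2223 left).
+365 (one year) → Mar 8, 1602 (1858 left).
+365 (one year) → Mar 8, 1603 (1493 left).
+366 (one year; includes Feb 29, 1604) → Mar 8, 1604 (1127 left).
+365 (one year) → Mar 8, 1605 (762 left).
+365 (one year) → Mar 8, 1606 (397 left).
Mar has 31 days: +24 → Apr 1, 1606 (373 left).
Apr has 30 days: +30 → May 1, 1606 (343 left).
May has 31 days: +31 → Jun 1, 1606 (312 left).
Jun has 30 days: +30 → Jul 1, 1606 (282 left).
Jul has 31 days: +31 → Aug 1, 1606 (251 left).
Aug has 31 days: +31 → Sep 1, 1606 (220 left).
Sep has 30 days: +30 → Oct 1, 1606 (190 left).
Oct has 31 days: +31 → Nov 1, 1606 (159 left).
Nov has 30 days: +30 → Dec 1, 1606 (129 left).
Dec has 31 days: +31 → Jan 1, 1607 (98 left).
Jan has 31 days: +31 → Feb 1, 1607 (67 left).
Feb has 28 days: +28 → Mar 1, 1607 (39 left).
Mar has 31 days: +31 → Apr 1, 1607 (8 left).
+8 → Apr 9, 1607.

April 9, 1607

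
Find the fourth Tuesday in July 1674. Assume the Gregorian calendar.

July 1, 1674 is a Sunday.
The first Tuesday is therefore July 3 (2 days later).
The fourth Tuesday is 3 + 3×7 = July 24.

July 24, 1674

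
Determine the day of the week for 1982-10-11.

January 1, 1982 is a Friday.
Jan 1, 1982 → Feb 1, 1982: 31 days (January has 31).
Feb 1, 1982 → Mar 1, 1982: 28 days (February has 28).
Mar 1, 1982 → Apr 1, 1982: 31 days (March has 31).
Apr 1, 1982 → May 1, 1982: 30 days (April has 30).
May 1, 1982 → Jun 1, 1982: 31 days (May has 31).
Jun 1, 1982 → Jul 1, 1982: 30 days (June has 30).
Jul 1, 1982 → Aug 1, 1982: 31 days (July has 31).
Aug 1, 1982 → Sep 1, 1982: 31 days (August has 31).
Sep 1, 1982 → Oct 1, 1982: 30 days (September has 30).
Oct 1, 1982 → Oct 11, 1982: 10 days.
Total: 283 days.
283 mod 7 = 3, so Friday + 3 = Monday.

Monday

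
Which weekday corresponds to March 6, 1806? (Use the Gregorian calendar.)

Doomsday rule: the anchor day for the 1800s is Friday. For year 06: 6÷12 = 0 r 6, and 6÷4 = 1, so 0+6+1 = 7.
Friday + 7 ≡ Friday — that's 1806's doomsday.
In March the doomsday date is Mar 14.
Mar 6 is 8 days before Mar 14; 8 mod 7 = 1, so Friday − 1 = Thursday.

Thursday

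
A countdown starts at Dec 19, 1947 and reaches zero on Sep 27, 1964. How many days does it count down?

Dec 19, 1947 → Dec 19, 1948: 366 days (Feb 29, 1948 is in that span).
Dec 19, 1948 → Dec 19, 1949: 365 days.
Dec 19, 1949 → Dec 19, 1950: 365 days.
Dec 19, 1950 → Dec 19, 1951: 365 days.
Dec 19, 1951 → Dec 19, 1952: 366 days (Feb 29, 1952 is in that span).
Dec 19, 1952 → Dec 19, 1953: 365 days.
Dec 19, 1953 → Dec 19, 1954: 365 days.
Dec 19, 1954 → Dec 19, 1955: 365 days.
Dec 19, 1955 → Dec 19, 1956: 366 days (Feb 29, 1956 is in that span).
Dec 19, 1956 → Dec 19, 1957: 365 days.
Dec 19, 1957 → Dec 19, 1958: 365 days.
Dec 19, 1958 → Dec 19, 1959: 365 days.
Dec 19, 1959 → Dec 19, 1960: 366 days (Feb 29, 1960 is in that span).
Dec 19, 1960 → Dec 19, 1961: 365 days.
Dec 19, 1961 → Dec 19, 1962: 365 days.
Dec 19, 1962 → Dec 19, 1963: 365 days.
Dec 19, 1963 → Jan 19, 1964: 31 days (December has 31).
Jan 19, 1964 → Feb 19, 1964: 31 days (January has 31).
Feb 19, 1964 → Mar 19, 1964: 29 days (February has 29).
Mar 19, 1964 → Apr 19, 1964: 31 days (March has 31).
Apr 19, 1964 → May 19, 1964: 30 days (April has 30).
May 19, 1964 → Jun 19, 1964: 31 days (May has 31).
Jun 19, 1964 → Jul 19, 1964: 30 days (June has 30).
Jul 19, 1964 → Aug 19, 1964: 31 days (July has 31).
Aug 19, 1964 → Sep 19, 1964: 31 days (August has 31).
Sep 19, 1964 → Sep 27, 1964: 8 days.
Total: 6127 days.

6127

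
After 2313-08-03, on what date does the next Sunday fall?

August 10, 2313

Aug 3, 2313 is a Sunday.
From Sunday to the next Sunday is 7 days.
Aug 3, 2313 + 7 = Aug 10, 2313.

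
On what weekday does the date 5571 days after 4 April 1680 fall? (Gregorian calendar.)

Wednesday

Apr 4, 1680 is a Thursday.
5571 mod 7 = 6, so 5571 days after a Thursday is Thursday + 6 = Wednesday.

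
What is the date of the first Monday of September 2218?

September 7, 2218

September 1, 2218 is a Tuesday.
The first Monday is therefore September 7 (6 days later).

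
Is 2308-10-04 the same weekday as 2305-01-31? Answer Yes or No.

From Jan 31, 2305 to Oct 4, 2308 is 1342 days.
1342 mod 7 = 5, so they are different weekdays.
(Jan 31, 2305 is a Tuesday; Oct 4, 2308 is a Sunday.)

No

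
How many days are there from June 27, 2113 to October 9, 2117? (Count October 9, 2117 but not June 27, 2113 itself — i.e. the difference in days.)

Jun 27, 2113 → Jun 27, 2114: 365 days.
Jun 27, 2114 → Jun 27, 2115: 365 days.
Jun 27, 2115 → Jun 27, 2116: 366 days (Feb 29, 2116 is in that span).
Jun 27, 2116 → Jun 27, 2117: 365 days.
Jun 27, 2117 → Jul 27, 2117: 30 days (June has 30).
Jul 27, 2117 → Aug 27, 2117: 31 days (July has 31).
Aug 27, 2117 → Sep 27, 2117: 31 days (August has 31).
Sep 27, 2117 → Oct 9, 2117: 12 days.
Total: 1565 days.

1565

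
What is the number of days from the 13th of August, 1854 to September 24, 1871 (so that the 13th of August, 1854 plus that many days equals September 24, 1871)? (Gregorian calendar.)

Aug 13, 1854 → Aug 13, 1855: 365 days.
Aug 13, 1855 → Aug 13, 1856: 366 days (Feb 29, 1856 is in that span).
Aug 13, 1856 → Aug 13, 1857: 365 days.
Aug 13, 1857 → Aug 13, 1858: 365 days.
Aug 13, 1858 → Aug 13, 1859: 365 days.
Aug 13, 1859 → Aug 13, 1860: 366 days (Feb 29, 1860 is in that span).
Aug 13, 1860 → Aug 13, 1861: 365 days.
Aug 13, 1861 → Aug 13, 1862: 365 days.
Aug 13, 1862 → Aug 13, 1863: 365 days.
Aug 13, 1863 → Aug 13, 1864: 366 days (Feb 29, 1864 is in that span).
Aug 13, 1864 → Aug 13, 1865: 365 days.
Aug 13, 1865 → Aug 13, 1866: 365 days.
Aug 13, 1866 → Aug 13, 1867: 365 days.
Aug 13, 1867 → Aug 13, 1868: 366 days (Feb 29, 1868 is in that span).
Aug 13, 1868 → Aug 13, 1869: 365 days.
Aug 13, 1869 → Aug 13, 1870: 365 days.
Aug 13, 1870 → Aug 13, 1871: 365 days.
Aug 13, 1871 → Sep 13, 1871: 31 days (August has 31).
Sep 13, 1871 → Sep 24, 1871: 11 days.
Total: 6251 days.

6251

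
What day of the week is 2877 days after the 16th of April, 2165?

Apr 16, 2165 is a Tuesday.
2877 mod 7 = 0, so 2877 days after a Tuesday is Tuesday + 0 = Tuesday.

Tuesday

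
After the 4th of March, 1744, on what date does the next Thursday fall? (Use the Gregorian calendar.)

March 5, 1744

Mar 4, 1744 is a Wednesday.
From Wednesday to the next Thursday is 1 day.
Mar 4, 1744 + 1 = Mar 5, 1744.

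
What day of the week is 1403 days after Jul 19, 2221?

Sunday

First find the weekday of Jul 19, 2221. Doomsday rule: the anchor day for the 2200s is Friday. For year 21: 21÷12 = 1 r 9, and 9÷4 = 2, so 1+9+2 = 12.
Friday + 12 ≡ Wednesday — that's 2221's doomsday.
In July the doomsday date is Jul 11.
Jul 19 is 8 days after Jul 11; 8 mod 7 = 1, so Wednesday + 1 = Thursday.
1403 mod 7 = 3, so 1403 days after a Thursday is Thursday + 3 = Sunday.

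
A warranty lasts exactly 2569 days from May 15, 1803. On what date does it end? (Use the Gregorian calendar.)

May 27, 1810

+366 (one year; includes Feb 29, 1804) → May 15, 1804 (2203 left).
+365 (one year) → May 15, 1805 (1838 left).
+365 (one year) → May 15, 1806 (1473 left).
+365 (one year) → May 15, 1807 (1108 left).
+366 (one year; includes Feb 29, 1808) → May 15, 1808 (742 left).
+365 (one year) → May 15, 1809 (377 left).
May has 31 days: +17 → Jun 1, 1809 (360 left).
Jun has 30 days: +30 → Jul 1, 1809 (330 left).
Jul has 31 days: +31 → Aug 1, 1809 (299 left).
Aug has 31 days: +31 → Sep 1, 1809 (268 left).
Sep has 30 days: +30 → Oct 1, 1809 (238 left).
Oct has 31 days: +31 → Nov 1, 1809 (207 left).
Nov has 30 days: +30 → Dec 1, 1809 (177 left).
Dec has 31 days: +31 → Jan 1, 1810 (146 left).
Jan has 31 days: +31 → Feb 1, 1810 (115 left).
Feb has 28 days: +28 → Mar 1, 1810 (87 left).
Mar has 31 days: +31 → Apr 1, 1810 (56 left).
Apr has 30 days: +30 → May 1, 1810 (26 left).
+26 → May 27, 1810.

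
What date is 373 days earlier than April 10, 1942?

April 2, 1941

−10 → Mar 31, 1942 (end of Mar, 31 days; 363 left).
−31 → Feb 28, 1942 (end of Feb, 28 days; 332 left).
−28 → Jan 31, 1942 (end of Jan, 31 days; 304 left).
−31 → Dec 31, 1941 (end of Dec, 31 days; 273 left).
−31 → Nov 30, 1941 (end of Nov, 30 days; 242 left).
−30 → Oct 31, 1941 (end of Oct, 31 days; 212 left).
−31 → Sep 30, 1941 (end of Sep, 30 days; 181 left).
−30 → Aug 31, 1941 (end of Aug, 31 days; 151 left).
−31 → Jul 31, 1941 (end of Jul, 31 days; 120 left).
−31 → Jun 30, 1941 (end of Jun, 30 days; 89 left).
−30 → May 31, 1941 (end of May, 31 days; 59 left).
−31 → Apr 30, 1941 (end of Apr, 30 days; 28 left).
−28 → Apr 2, 1941.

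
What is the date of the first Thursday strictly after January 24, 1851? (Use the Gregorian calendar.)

January 30, 1851

Jan 24, 1851 is a Friday.
From Friday to the next Thursday is 6 days.
Jan 24, 1851 + 6 = Jan 30, 1851.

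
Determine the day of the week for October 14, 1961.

January 1, 1961 is a Sunday.
Jan 1, 1961 → Feb 1, 1961: 31 days (January has 31).
Feb 1, 1961 → Mar 1, 1961: 28 days (February has 28).
Mar 1, 1961 → Apr 1, 1961: 31 days (March has 31).
Apr 1, 1961 → May 1, 1961: 30 days (April has 30).
May 1, 1961 → Jun 1, 1961: 31 days (May has 31).
Jun 1, 1961 → Jul 1, 1961: 30 days (June has 30).
Jul 1, 1961 → Aug 1, 1961: 31 days (July has 31).
Aug 1, 1961 → Sep 1, 1961: 31 days (August has 31).
Sep 1, 1961 → Oct 1, 1961: 30 days (September has 30).
Oct 1, 1961 → Oct 14, 1961: 13 days.
Total: 286 days.
286 mod 7 = 6, so Sunday + 6 = Saturday.

Saturday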